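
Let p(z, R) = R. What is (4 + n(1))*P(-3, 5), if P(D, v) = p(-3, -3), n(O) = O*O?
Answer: -15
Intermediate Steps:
n(O) = O²
P(D, v) = -3
(4 + n(1))*P(-3, 5) = (4 + 1²)*(-3) = (4 + 1)*(-3) = 5*(-3) = -15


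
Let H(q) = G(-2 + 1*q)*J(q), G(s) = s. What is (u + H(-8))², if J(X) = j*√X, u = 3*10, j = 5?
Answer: -19100 - 6000*I*√2 ≈ -19100.0 - 8485.3*I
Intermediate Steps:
u = 30
J(X) = 5*√X
H(q) = 5*√q*(-2 + q) (H(q) = (-2 + 1*q)*(5*√q) = (-2 + q)*(5*√q) = 5*√q*(-2 + q))
(u + H(-8))² = (30 + 5*√(-8)*(-2 - 8))² = (30 + 5*(2*I*√2)*(-10))² = (30 - 100*I*√2)²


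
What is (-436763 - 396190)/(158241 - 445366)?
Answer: 832953/287125 ≈ 2.9010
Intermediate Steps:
(-436763 - 396190)/(158241 - 445366) = -832953/(-287125) = -832953*(-1/287125) = 832953/287125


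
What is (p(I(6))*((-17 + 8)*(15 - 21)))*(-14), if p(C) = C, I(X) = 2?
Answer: -1512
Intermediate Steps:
(p(I(6))*((-17 + 8)*(15 - 21)))*(-14) = (2*((-17 + 8)*(15 - 21)))*(-14) = (2*(-9*(-6)))*(-14) = (2*54)*(-14) = 108*(-14) = -1512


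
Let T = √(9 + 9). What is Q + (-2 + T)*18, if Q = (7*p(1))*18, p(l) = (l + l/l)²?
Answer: 468 + 54*√2 ≈ 544.37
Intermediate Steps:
T = 3*√2 (T = √18 = 3*√2 ≈ 4.2426)
p(l) = (1 + l)² (p(l) = (l + 1)² = (1 + l)²)
Q = 504 (Q = (7*(1 + 1)²)*18 = (7*2²)*18 = (7*4)*18 = 28*18 = 504)
Q + (-2 + T)*18 = 504 + (-2 + 3*√2)*18 = 504 + (-36 + 54*√2) = 468 + 54*√2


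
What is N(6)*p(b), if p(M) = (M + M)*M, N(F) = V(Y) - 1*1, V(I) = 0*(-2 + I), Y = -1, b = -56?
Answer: -6272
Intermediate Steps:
V(I) = 0
N(F) = -1 (N(F) = 0 - 1*1 = 0 - 1 = -1)
p(M) = 2*M² (p(M) = (2*M)*M = 2*M²)
N(6)*p(b) = -2*(-56)² = -2*3136 = -1*6272 = -6272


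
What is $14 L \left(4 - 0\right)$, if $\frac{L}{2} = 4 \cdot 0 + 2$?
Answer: $224$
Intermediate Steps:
$L = 4$ ($L = 2 \left(4 \cdot 0 + 2\right) = 2 \left(0 + 2\right) = 2 \cdot 2 = 4$)
$14 L \left(4 - 0\right) = 14 \cdot 4 \left(4 - 0\right) = 56 \left(4 + 0\right) = 56 \cdot 4 = 224$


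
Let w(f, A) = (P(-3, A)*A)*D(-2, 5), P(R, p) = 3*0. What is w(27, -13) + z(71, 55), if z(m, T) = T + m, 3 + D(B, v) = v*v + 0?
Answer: 126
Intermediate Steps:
D(B, v) = -3 + v**2 (D(B, v) = -3 + (v*v + 0) = -3 + (v**2 + 0) = -3 + v**2)
P(R, p) = 0
w(f, A) = 0 (w(f, A) = (0*A)*(-3 + 5**2) = 0*(-3 + 25) = 0*22 = 0)
w(27, -13) + z(71, 55) = 0 + (55 + 71) = 0 + 126 = 126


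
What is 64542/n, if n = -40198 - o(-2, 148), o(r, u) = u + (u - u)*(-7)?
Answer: -32271/20173 ≈ -1.5997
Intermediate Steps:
o(r, u) = u (o(r, u) = u + 0*(-7) = u + 0 = u)
n = -40346 (n = -40198 - 1*148 = -40198 - 148 = -40346)
64542/n = 64542/(-40346) = 64542*(-1/40346) = -32271/20173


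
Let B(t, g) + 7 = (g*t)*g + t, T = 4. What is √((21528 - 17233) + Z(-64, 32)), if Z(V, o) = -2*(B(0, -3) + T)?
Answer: √4301 ≈ 65.582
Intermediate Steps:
B(t, g) = -7 + t + t*g² (B(t, g) = -7 + ((g*t)*g + t) = -7 + (t*g² + t) = -7 + (t + t*g²) = -7 + t + t*g²)
Z(V, o) = 6 (Z(V, o) = -2*((-7 + 0 + 0*(-3)²) + 4) = -2*((-7 + 0 + 0*9) + 4) = -2*((-7 + 0 + 0) + 4) = -2*(-7 + 4) = -2*(-3) = 6)
√((21528 - 17233) + Z(-64, 32)) = √((21528 - 17233) + 6) = √(4295 + 6) = √4301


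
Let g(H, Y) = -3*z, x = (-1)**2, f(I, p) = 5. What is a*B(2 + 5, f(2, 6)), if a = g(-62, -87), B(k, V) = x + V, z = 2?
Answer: -36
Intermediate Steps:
x = 1
g(H, Y) = -6 (g(H, Y) = -3*2 = -6)
B(k, V) = 1 + V
a = -6
a*B(2 + 5, f(2, 6)) = -6*(1 + 5) = -6*6 = -36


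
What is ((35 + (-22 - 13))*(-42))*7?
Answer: 0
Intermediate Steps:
((35 + (-22 - 13))*(-42))*7 = ((35 - 35)*(-42))*7 = (0*(-42))*7 = 0*7 = 0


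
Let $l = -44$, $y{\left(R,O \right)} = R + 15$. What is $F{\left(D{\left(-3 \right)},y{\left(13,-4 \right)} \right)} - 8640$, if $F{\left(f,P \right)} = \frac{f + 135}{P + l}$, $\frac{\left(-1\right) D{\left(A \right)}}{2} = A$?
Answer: $- \frac{138381}{16} \approx -8648.8$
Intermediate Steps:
$y{\left(R,O \right)} = 15 + R$
$D{\left(A \right)} = - 2 A$
$F{\left(f,P \right)} = \frac{135 + f}{-44 + P}$ ($F{\left(f,P \right)} = \frac{f + 135}{P - 44} = \frac{135 + f}{-44 + P}$)
$F{\left(D{\left(-3 \right)},y{\left(13,-4 \right)} \right)} - 8640 = \frac{135 - -6}{-44 + \left(15 + 13\right)} - 8640 = \frac{135 + 6}{-44 + 28} - 8640 = \frac{1}{-16} \cdot 141 - 8640 = \left(- \frac{1}{16}\right) 141 - 8640 = - \frac{141}{16} - 8640 = - \frac{138381}{16}$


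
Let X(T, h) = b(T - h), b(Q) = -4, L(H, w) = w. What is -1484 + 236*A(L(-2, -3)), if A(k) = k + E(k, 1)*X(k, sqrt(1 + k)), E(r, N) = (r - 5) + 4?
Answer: 1584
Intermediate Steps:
E(r, N) = -1 + r (E(r, N) = (-5 + r) + 4 = -1 + r)
X(T, h) = -4
A(k) = 4 - 3*k (A(k) = k + (-1 + k)*(-4) = k + (4 - 4*k) = 4 - 3*k)
-1484 + 236*A(L(-2, -3)) = -1484 + 236*(4 - 3*(-3)) = -1484 + 236*(4 + 9) = -1484 + 236*13 = -1484 + 3068 = 1584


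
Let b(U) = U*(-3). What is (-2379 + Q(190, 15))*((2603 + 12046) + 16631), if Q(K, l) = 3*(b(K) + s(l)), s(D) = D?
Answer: -126496320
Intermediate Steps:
b(U) = -3*U
Q(K, l) = -9*K + 3*l (Q(K, l) = 3*(-3*K + l) = 3*(l - 3*K) = -9*K + 3*l)
(-2379 + Q(190, 15))*((2603 + 12046) + 16631) = (-2379 + (-9*190 + 3*15))*((2603 + 12046) + 16631) = (-2379 + (-1710 + 45))*(14649 + 16631) = (-2379 - 1665)*31280 = -4044*31280 = -126496320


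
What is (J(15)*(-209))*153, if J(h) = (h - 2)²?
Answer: -5404113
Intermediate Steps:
J(h) = (-2 + h)²
(J(15)*(-209))*153 = ((-2 + 15)²*(-209))*153 = (13²*(-209))*153 = (169*(-209))*153 = -35321*153 = -5404113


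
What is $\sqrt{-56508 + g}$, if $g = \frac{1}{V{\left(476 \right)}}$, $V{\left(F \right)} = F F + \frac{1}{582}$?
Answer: $\frac{3 i \sqrt{109179528335352912134}}{131867233} \approx 237.71 i$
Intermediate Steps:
$V{\left(F \right)} = \frac{1}{582} + F^{2}$ ($V{\left(F \right)} = F^{2} + \frac{1}{582} = \frac{1}{582} + F^{2}$)
$g = \frac{582}{131867233}$ ($g = \frac{1}{\frac{1}{582} + 476^{2}} = \frac{1}{\frac{1}{582} + 226576} = \frac{1}{\frac{131867233}{582}} = \frac{582}{131867233} \approx 4.4135 \cdot 10^{-6}$)
$\sqrt{-56508 + g} = \sqrt{-56508 + \frac{582}{131867233}} = \sqrt{- \frac{7451553601782}{131867233}} = \frac{3 i \sqrt{109179528335352912134}}{131867233}$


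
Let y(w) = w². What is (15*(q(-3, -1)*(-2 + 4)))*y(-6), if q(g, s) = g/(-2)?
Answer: 1620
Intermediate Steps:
q(g, s) = -g/2
(15*(q(-3, -1)*(-2 + 4)))*y(-6) = (15*((-½*(-3))*(-2 + 4)))*(-6)² = (15*((3/2)*2))*36 = (15*3)*36 = 45*36 = 1620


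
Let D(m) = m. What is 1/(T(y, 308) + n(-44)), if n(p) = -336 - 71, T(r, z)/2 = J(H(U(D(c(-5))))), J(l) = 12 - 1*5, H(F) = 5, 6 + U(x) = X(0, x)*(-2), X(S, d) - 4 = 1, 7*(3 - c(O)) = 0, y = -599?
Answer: -1/393 ≈ -0.0025445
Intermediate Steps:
c(O) = 3 (c(O) = 3 - ⅐*0 = 3 + 0 = 3)
X(S, d) = 5 (X(S, d) = 4 + 1 = 5)
U(x) = -16 (U(x) = -6 + 5*(-2) = -6 - 10 = -16)
J(l) = 7 (J(l) = 12 - 5 = 7)
T(r, z) = 14 (T(r, z) = 2*7 = 14)
n(p) = -407
1/(T(y, 308) + n(-44)) = 1/(14 - 407) = 1/(-393) = -1/393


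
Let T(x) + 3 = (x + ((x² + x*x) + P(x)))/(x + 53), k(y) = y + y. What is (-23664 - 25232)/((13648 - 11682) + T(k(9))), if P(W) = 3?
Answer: -1735808/70021 ≈ -24.790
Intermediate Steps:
k(y) = 2*y
T(x) = -3 + (3 + x + 2*x²)/(53 + x) (T(x) = -3 + (x + ((x² + x*x) + 3))/(x + 53) = -3 + (x + ((x² + x²) + 3))/(53 + x) = -3 + (x + (2*x² + 3))/(53 + x) = -3 + (x + (3 + 2*x²))/(53 + x) = -3 + (3 + x + 2*x²)/(53 + x))
(-23664 - 25232)/((13648 - 11682) + T(k(9))) = (-23664 - 25232)/((13648 - 11682) + 2*(-78 + (2*9)² - 2*9)/(53 + 2*9)) = -48896/(1966 + 2*(-78 + 18² - 1*18)/(53 + 18)) = -48896/(1966 + 2*(-78 + 324 - 18)/71) = -48896/(1966 + 2*(1/71)*228) = -48896/(1966 + 456/71) = -48896/140042/71 = -48896*71/140042 = -1735808/70021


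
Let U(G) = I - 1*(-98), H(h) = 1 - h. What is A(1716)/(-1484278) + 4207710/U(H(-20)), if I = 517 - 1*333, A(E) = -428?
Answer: 520450958673/34880533 ≈ 14921.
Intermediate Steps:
I = 184 (I = 517 - 333 = 184)
U(G) = 282 (U(G) = 184 - 1*(-98) = 184 + 98 = 282)
A(1716)/(-1484278) + 4207710/U(H(-20)) = -428/(-1484278) + 4207710/282 = -428*(-1/1484278) + 4207710*(1/282) = 214/742139 + 701285/47 = 520450958673/34880533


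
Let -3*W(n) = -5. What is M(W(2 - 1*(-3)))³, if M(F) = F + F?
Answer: 1000/27 ≈ 37.037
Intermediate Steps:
W(n) = 5/3 (W(n) = -⅓*(-5) = 5/3)
M(F) = 2*F
M(W(2 - 1*(-3)))³ = (2*(5/3))³ = (10/3)³ = 1000/27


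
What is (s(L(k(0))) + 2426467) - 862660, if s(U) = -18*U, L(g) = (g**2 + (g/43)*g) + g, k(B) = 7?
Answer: 67199475/43 ≈ 1.5628e+6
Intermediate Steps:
L(g) = g + 44*g**2/43 (L(g) = (g**2 + (g*(1/43))*g) + g = (g**2 + (g/43)*g) + g = (g**2 + g**2/43) + g = 44*g**2/43 + g = g + 44*g**2/43)
(s(L(k(0))) + 2426467) - 862660 = (-18*7*(43 + 44*7)/43 + 2426467) - 862660 = (-18*7*(43 + 308)/43 + 2426467) - 862660 = (-18*7*351/43 + 2426467) - 862660 = (-18*2457/43 + 2426467) - 862660 = (-44226/43 + 2426467) - 862660 = 104293855/43 - 862660 = 67199475/43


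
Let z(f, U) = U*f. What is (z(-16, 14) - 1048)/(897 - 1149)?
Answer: 106/21 ≈ 5.0476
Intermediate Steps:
(z(-16, 14) - 1048)/(897 - 1149) = (14*(-16) - 1048)/(897 - 1149) = (-224 - 1048)/(-252) = -1272*(-1/252) = 106/21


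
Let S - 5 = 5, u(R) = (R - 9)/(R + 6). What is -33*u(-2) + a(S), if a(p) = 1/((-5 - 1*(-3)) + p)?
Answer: 727/8 ≈ 90.875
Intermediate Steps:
u(R) = (-9 + R)/(6 + R)
S = 10 (S = 5 + 5 = 10)
a(p) = 1/(-2 + p) (a(p) = 1/((-5 + 3) + p) = 1/(-2 + p))
-33*u(-2) + a(S) = -33*(-9 - 2)/(6 - 2) + 1/(-2 + 10) = -33*(-11)/4 + 1/8 = -33*(-11)/4 + ⅛ = -33*(-11/4) + ⅛ = 363/4 + ⅛ = 727/8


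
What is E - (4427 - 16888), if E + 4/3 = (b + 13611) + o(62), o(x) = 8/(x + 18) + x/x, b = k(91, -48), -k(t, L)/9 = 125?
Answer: 748403/30 ≈ 24947.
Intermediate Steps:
k(t, L) = -1125 (k(t, L) = -9*125 = -1125)
b = -1125
o(x) = 1 + 8/(18 + x) (o(x) = 8/(18 + x) + 1 = 1 + 8/(18 + x))
E = 374573/30 (E = -4/3 + ((-1125 + 13611) + (26 + 62)/(18 + 62)) = -4/3 + (12486 + 88/80) = -4/3 + (12486 + (1/80)*88) = -4/3 + (12486 + 11/10) = -4/3 + 124871/10 = 374573/30 ≈ 12486.)
E - (4427 - 16888) = 374573/30 - (4427 - 16888) = 374573/30 - 1*(-12461) = 374573/30 + 12461 = 748403/30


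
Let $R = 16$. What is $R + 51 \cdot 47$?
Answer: $2413$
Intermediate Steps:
$R + 51 \cdot 47 = 16 + 51 \cdot 47 = 16 + 2397 = 2413$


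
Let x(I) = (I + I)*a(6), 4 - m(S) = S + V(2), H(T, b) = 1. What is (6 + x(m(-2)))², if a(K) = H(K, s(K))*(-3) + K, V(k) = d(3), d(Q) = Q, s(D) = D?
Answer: 576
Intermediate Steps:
V(k) = 3
a(K) = -3 + K (a(K) = 1*(-3) + K = -3 + K)
m(S) = 1 - S (m(S) = 4 - (S + 3) = 4 - (3 + S) = 4 + (-3 - S) = 1 - S)
x(I) = 6*I (x(I) = (I + I)*(-3 + 6) = (2*I)*3 = 6*I)
(6 + x(m(-2)))² = (6 + 6*(1 - 1*(-2)))² = (6 + 6*(1 + 2))² = (6 + 6*3)² = (6 + 18)² = 24² = 576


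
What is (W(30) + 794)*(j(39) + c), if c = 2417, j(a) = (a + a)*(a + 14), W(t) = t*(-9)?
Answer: 3432724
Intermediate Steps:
W(t) = -9*t
j(a) = 2*a*(14 + a) (j(a) = (2*a)*(14 + a) = 2*a*(14 + a))
(W(30) + 794)*(j(39) + c) = (-9*30 + 794)*(2*39*(14 + 39) + 2417) = (-270 + 794)*(2*39*53 + 2417) = 524*(4134 + 2417) = 524*6551 = 3432724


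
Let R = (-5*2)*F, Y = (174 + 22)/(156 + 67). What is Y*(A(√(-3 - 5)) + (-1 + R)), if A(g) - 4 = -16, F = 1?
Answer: -4508/223 ≈ -20.215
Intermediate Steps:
Y = 196/223 ≈ 0.87892
R = -10 (R = -5*2*1 = -10*1 = -10)
A(g) = -12 (A(g) = 4 - 16 = -12)
Y*(A(√(-3 - 5)) + (-1 + R)) = 196*(-12 + (-1 - 10))/223 = 196*(-12 - 11)/223 = (196/223)*(-23) = -4508/223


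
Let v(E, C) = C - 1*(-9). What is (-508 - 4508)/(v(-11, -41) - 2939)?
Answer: 5016/2971 ≈ 1.6883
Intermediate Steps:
v(E, C) = 9 + C (v(E, C) = C + 9 = 9 + C)
(-508 - 4508)/(v(-11, -41) - 2939) = (-508 - 4508)/((9 - 41) - 2939) = -5016/(-32 - 2939) = -5016/(-2971) = -5016*(-1/2971) = 5016/2971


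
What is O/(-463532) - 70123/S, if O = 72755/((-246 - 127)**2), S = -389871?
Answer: 4522256050361639/25143070708991988 ≈ 0.17986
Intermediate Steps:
O = 72755/139129 (O = 72755/((-373)**2) = 72755/139129 ≈ 0.52293)
O/(-463532) - 70123/S = (72755/139129)/(-463532) - 70123/(-389871) = (72755/139129)*(-1/463532) - 70123*(-1/389871) = -72755/64490743628 + 70123/389871 = 4522256050361639/25143070708991988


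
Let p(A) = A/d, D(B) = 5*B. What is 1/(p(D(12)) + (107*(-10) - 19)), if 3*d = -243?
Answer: -27/29423 ≈ -0.00091765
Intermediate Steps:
d = -81 (d = (⅓)*(-243) = -81)
p(A) = -A/81 (p(A) = A/(-81) = A*(-1/81) = -A/81)
1/(p(D(12)) + (107*(-10) - 19)) = 1/(-5*12/81 + (107*(-10) - 19)) = 1/(-1/81*60 + (-1070 - 19)) = 1/(-20/27 - 1089) = 1/(-29423/27) = -27/29423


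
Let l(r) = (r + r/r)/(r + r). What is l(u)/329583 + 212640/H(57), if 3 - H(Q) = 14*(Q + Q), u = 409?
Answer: -3184861564835/23859502119 ≈ -133.48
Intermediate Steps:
l(r) = (1 + r)/(2*r) (l(r) = (r + 1)/((2*r)) = (1 + r)*(1/(2*r)) = (1 + r)/(2*r))
H(Q) = 3 - 28*Q (H(Q) = 3 - 14*(Q + Q) = 3 - 14*2*Q = 3 - 28*Q)
l(u)/329583 + 212640/H(57) = ((1/2)*(1 + 409)/409)/329583 + 212640/(3 - 28*57) = ((1/2)*(1/409)*410)*(1/329583) + 212640/(3 - 1596) = (205/409)*(1/329583) + 212640/(-1593) = 205/134799447 + 212640*(-1/1593) = 205/134799447 - 70880/531 = -3184861564835/23859502119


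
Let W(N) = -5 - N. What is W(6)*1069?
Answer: -11759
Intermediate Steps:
W(6)*1069 = (-5 - 1*6)*1069 = (-5 - 6)*1069 = -11*1069 = -11759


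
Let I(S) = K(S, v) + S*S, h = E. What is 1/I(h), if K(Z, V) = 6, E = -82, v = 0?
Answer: 1/6730 ≈ 0.00014859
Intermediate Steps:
h = -82
I(S) = 6 + S**2 (I(S) = 6 + S*S = 6 + S**2)
1/I(h) = 1/(6 + (-82)**2) = 1/(6 + 6724) = 1/6730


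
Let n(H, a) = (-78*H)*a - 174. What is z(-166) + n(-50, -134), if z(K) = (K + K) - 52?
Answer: -523158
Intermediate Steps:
n(H, a) = -174 - 78*H*a (n(H, a) = -78*H*a - 174 = -174 - 78*H*a)
z(K) = -52 + 2*K (z(K) = 2*K - 52 = -52 + 2*K)
z(-166) + n(-50, -134) = (-52 + 2*(-166)) + (-174 - 78*(-50)*(-134)) = (-52 - 332) + (-174 - 522600) = -384 - 522774 = -523158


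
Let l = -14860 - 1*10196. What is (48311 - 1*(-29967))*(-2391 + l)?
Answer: -2148496266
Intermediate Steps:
l = -25056 (l = -14860 - 10196 = -25056)
(48311 - 1*(-29967))*(-2391 + l) = (48311 - 1*(-29967))*(-2391 - 25056) = (48311 + 29967)*(-27447) = 78278*(-27447) = -2148496266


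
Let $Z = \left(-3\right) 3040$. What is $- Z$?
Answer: $9120$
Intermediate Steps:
$Z = -9120$
$- Z = \left(-1\right) \left(-9120\right) = 9120$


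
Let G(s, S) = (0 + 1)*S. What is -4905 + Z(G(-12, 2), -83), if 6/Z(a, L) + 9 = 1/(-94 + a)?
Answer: -4066797/829 ≈ -4905.7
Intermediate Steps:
G(s, S) = S (G(s, S) = 1*S = S)
Z(a, L) = 6/(-9 + 1/(-94 + a))
-4905 + Z(G(-12, 2), -83) = -4905 + 6*(94 - 1*2)/(-847 + 9*2) = -4905 + 6*(94 - 2)/(-847 + 18) = -4905 + 6*92/(-829) = -4905 + 6*(-1/829)*92 = -4905 - 552/829 = -4066797/829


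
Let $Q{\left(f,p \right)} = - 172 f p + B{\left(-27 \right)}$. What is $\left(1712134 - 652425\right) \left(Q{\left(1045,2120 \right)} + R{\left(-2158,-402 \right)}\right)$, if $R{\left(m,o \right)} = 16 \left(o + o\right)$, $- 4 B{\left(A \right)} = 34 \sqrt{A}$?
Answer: $-403814474895776 - \frac{54045159 i \sqrt{3}}{2} \approx -4.0381 \cdot 10^{14} - 4.6804 \cdot 10^{7} i$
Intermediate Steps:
$B{\left(A \right)} = - \frac{17 \sqrt{A}}{2}$ ($B{\left(A \right)} = - \frac{34 \sqrt{A}}{4} = - \frac{17 \sqrt{A}}{2}$)
$Q{\left(f,p \right)} = - 172 f p - \frac{51 i \sqrt{3}}{2}$ ($Q{\left(f,p \right)} = - 172 f p - \frac{17 \sqrt{-27}}{2} = - 172 f p - \frac{17 \cdot 3 i \sqrt{3}}{2} = - 172 f p - \frac{51 i \sqrt{3}}{2}$)
$R{\left(m,o \right)} = 32 o$ ($R{\left(m,o \right)} = 16 \cdot 2 o = 32 o$)
$\left(1712134 - 652425\right) \left(Q{\left(1045,2120 \right)} + R{\left(-2158,-402 \right)}\right) = \left(1712134 - 652425\right) \left(\left(\left(-172\right) 1045 \cdot 2120 - \frac{51 i \sqrt{3}}{2}\right) + 32 \left(-402\right)\right) = 1059709 \left(\left(-381048800 - \frac{51 i \sqrt{3}}{2}\right) - 12864\right) = 1059709 \left(-381061664 - \frac{51 i \sqrt{3}}{2}\right) = -403814474895776 - \frac{54045159 i \sqrt{3}}{2}$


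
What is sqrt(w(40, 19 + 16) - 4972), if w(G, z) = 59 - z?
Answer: 2*I*sqrt(1237) ≈ 70.342*I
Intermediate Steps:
sqrt(w(40, 19 + 16) - 4972) = sqrt((59 - (19 + 16)) - 4972) = sqrt((59 - 1*35) - 4972) = sqrt((59 - 35) - 4972) = sqrt(24 - 4972) = sqrt(-4948) = 2*I*sqrt(1237)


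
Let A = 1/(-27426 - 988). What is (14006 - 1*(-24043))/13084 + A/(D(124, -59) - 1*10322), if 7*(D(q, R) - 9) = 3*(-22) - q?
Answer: 39126428518277/13454497887828 ≈ 2.9081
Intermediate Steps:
A = -1/28414 (A = 1/(-28414) = -1/28414 ≈ -3.5194e-5)
D(q, R) = -3/7 - q/7 (D(q, R) = 9 + (3*(-22) - q)/7 = 9 + (-66 - q)/7 = 9 + (-66/7 - q/7) = -3/7 - q/7)
(14006 - 1*(-24043))/13084 + A/(D(124, -59) - 1*10322) = (14006 - 1*(-24043))/13084 - 1/(28414*((-3/7 - ⅐*124) - 1*10322)) = (14006 + 24043)*(1/13084) - 1/(28414*((-3/7 - 124/7) - 10322)) = 38049*(1/13084) - 1/(28414*(-127/7 - 10322)) = 38049/13084 - 1/(28414*(-72381/7)) = 38049/13084 - 1/28414*(-7/72381) = 38049/13084 + 7/2056633734 = 39126428518277/13454497887828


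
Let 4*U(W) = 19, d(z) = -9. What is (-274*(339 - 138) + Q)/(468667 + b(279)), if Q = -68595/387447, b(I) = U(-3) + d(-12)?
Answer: -1673594092/14241723647 ≈ -0.11751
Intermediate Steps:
U(W) = 19/4 (U(W) = (¼)*19 = 19/4)
b(I) = -17/4 (b(I) = 19/4 - 9 = -17/4)
Q = -1345/7597 (Q = -68595*1/387447 = -1345/7597 ≈ -0.17704)
(-274*(339 - 138) + Q)/(468667 + b(279)) = (-274*(339 - 138) - 1345/7597)/(468667 - 17/4) = (-274*201 - 1345/7597)/(1874651/4) = (-55074 - 1345/7597)*(4/1874651) = -418398523/7597*4/1874651 = -1673594092/14241723647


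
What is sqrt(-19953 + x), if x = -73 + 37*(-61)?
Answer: I*sqrt(22283) ≈ 149.27*I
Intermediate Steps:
x = -2330 (x = -73 - 2257 = -2330)
sqrt(-19953 + x) = sqrt(-19953 - 2330) = sqrt(-22283) = I*sqrt(22283)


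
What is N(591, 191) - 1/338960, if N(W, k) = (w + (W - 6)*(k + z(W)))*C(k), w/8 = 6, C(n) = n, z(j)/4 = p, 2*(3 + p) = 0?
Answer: 6782499097679/338960 ≈ 2.0010e+7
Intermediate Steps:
p = -3 (p = -3 + (1/2)*0 = -3 + 0 = -3)
z(j) = -12 (z(j) = 4*(-3) = -12)
w = 48 (w = 8*6 = 48)
N(W, k) = k*(48 + (-12 + k)*(-6 + W)) (N(W, k) = (48 + (W - 6)*(k - 12))*k = (48 + (-6 + W)*(-12 + k))*k = (48 + (-12 + k)*(-6 + W))*k = k*(48 + (-12 + k)*(-6 + W)))
N(591, 191) - 1/338960 = 191*(120 - 12*591 - 6*191 + 591*191) - 1/338960 = 191*(120 - 7092 - 1146 + 112881) - 1*1/338960 = 191*104763 - 1/338960 = 20009733 - 1/338960 = 6782499097679/338960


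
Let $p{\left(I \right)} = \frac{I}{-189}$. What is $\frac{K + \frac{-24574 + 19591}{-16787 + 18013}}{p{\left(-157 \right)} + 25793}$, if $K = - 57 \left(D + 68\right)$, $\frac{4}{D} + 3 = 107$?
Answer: $- \frac{2923613028}{19424572973} \approx -0.15051$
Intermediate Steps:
$D = \frac{1}{26}$ ($D = \frac{4}{-3 + 107} = \frac{4}{104} = 4 \cdot \frac{1}{104} = \frac{1}{26} \approx 0.038462$)
$K = - \frac{100833}{26}$ ($K = - 57 \left(\frac{1}{26} + 68\right) = \left(-57\right) \frac{1769}{26} = - \frac{100833}{26} \approx -3878.2$)
$p{\left(I \right)} = - \frac{I}{189}$ ($p{\left(I \right)} = I \left(- \frac{1}{189}\right) = - \frac{I}{189}$)
$\frac{K + \frac{-24574 + 19591}{-16787 + 18013}}{p{\left(-157 \right)} + 25793} = \frac{- \frac{100833}{26} + \frac{-24574 + 19591}{-16787 + 18013}}{\left(- \frac{1}{189}\right) \left(-157\right) + 25793} = \frac{- \frac{100833}{26} - \frac{4983}{1226}}{\frac{157}{189} + 25793} = \frac{- \frac{100833}{26} - \frac{4983}{1226}}{\frac{4875034}{189}} = \left(- \frac{100833}{26} - \frac{4983}{1226}\right) \frac{189}{4875034} = \left(- \frac{30937704}{7969}\right) \frac{189}{4875034} = - \frac{2923613028}{19424572973}$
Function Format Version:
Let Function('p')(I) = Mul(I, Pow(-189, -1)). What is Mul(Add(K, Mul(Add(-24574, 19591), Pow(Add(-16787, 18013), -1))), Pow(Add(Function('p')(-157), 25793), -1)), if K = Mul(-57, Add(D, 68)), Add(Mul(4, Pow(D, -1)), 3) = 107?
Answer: Rational(-2923613028, 19424572973) ≈ -0.15051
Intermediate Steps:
D = Rational(1, 26) (D = Mul(4, Pow(Add(-3, 107), -1)) = Mul(4, Pow(104, -1)) = Mul(4, Rational(1, 104)) = Rational(1, 26) ≈ 0.038462)
K = Rational(-100833, 26) (K = Mul(-57, Add(Rational(1, 26), 68)) = Mul(-57, Rational(1769, 26)) = Rational(-100833, 26) ≈ -3878.2)
Function('p')(I) = Mul(Rational(-1, 189), I) (Function('p')(I) = Mul(I, Rational(-1, 189)) = Mul(Rational(-1, 189), I))
Mul(Add(K, Mul(Add(-24574, 19591), Pow(Add(-16787, 18013), -1))), Pow(Add(Function('p')(-157), 25793), -1)) = Mul(Add(Rational(-100833, 26), Mul(Add(-24574, 19591), Pow(Add(-16787, 18013), -1))), Pow(Add(Mul(Rational(-1, 189), -157), 25793), -1)) = Mul(Add(Rational(-100833, 26), Mul(-4983, Pow(1226, -1))), Pow(Add(Rational(157, 189), 25793), -1)) = Mul(Add(Rational(-100833, 26), Mul(-4983, Rational(1, 1226))), Pow(Rational(4875034, 189), -1)) = Mul(Add(Rational(-100833, 26), Rational(-4983, 1226)), Rational(189, 4875034)) = Mul(Rational(-30937704, 7969), Rational(189, 4875034)) = Rational(-2923613028, 19424572973)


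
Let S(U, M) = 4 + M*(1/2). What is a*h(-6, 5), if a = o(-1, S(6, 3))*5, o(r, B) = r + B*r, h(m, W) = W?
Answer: -325/2 ≈ -162.50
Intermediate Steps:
S(U, M) = 4 + M/2 (S(U, M) = 4 + M*(1*(½)) = 4 + M*(½) = 4 + M/2)
a = -65/2 (a = -(1 + (4 + (½)*3))*5 = -(1 + (4 + 3/2))*5 = -(1 + 11/2)*5 = -1*13/2*5 = -13/2*5 = -65/2 ≈ -32.500)
a*h(-6, 5) = -65/2*5 = -325/2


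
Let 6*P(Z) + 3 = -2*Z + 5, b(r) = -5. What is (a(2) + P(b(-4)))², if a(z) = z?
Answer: 16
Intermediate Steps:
P(Z) = ⅓ - Z/3 (P(Z) = -½ + (-2*Z + 5)/6 = -½ + (5 - 2*Z)/6 = -½ + (⅚ - Z/3) = ⅓ - Z/3)
(a(2) + P(b(-4)))² = (2 + (⅓ - ⅓*(-5)))² = (2 + (⅓ + 5/3))² = (2 + 2)² = 4² = 16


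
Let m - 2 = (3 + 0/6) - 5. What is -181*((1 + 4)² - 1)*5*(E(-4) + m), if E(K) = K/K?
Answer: -21720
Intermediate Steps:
m = 0 (m = 2 + ((3 + 0/6) - 5) = 2 + ((3 + 0*(⅙)) - 5) = 2 + ((3 + 0) - 5) = 2 + (3 - 5) = 2 - 2 = 0)
E(K) = 1
-181*((1 + 4)² - 1)*5*(E(-4) + m) = -181*((1 + 4)² - 1)*5*(1 + 0) = -181*(5² - 1)*5 = -181*(25 - 1)*5 = -181*24*5 = -21720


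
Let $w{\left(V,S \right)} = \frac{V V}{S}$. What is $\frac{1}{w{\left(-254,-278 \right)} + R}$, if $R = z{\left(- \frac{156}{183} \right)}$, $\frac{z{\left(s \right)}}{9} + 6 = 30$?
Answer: $- \frac{139}{2234} \approx -0.06222$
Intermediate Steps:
$w{\left(V,S \right)} = \frac{V^{2}}{S}$
$z{\left(s \right)} = 216$ ($z{\left(s \right)} = -54 + 9 \cdot 30 = -54 + 270 = 216$)
$R = 216$
$\frac{1}{w{\left(-254,-278 \right)} + R} = \frac{1}{\frac{\left(-254\right)^{2}}{-278} + 216} = \frac{1}{\left(- \frac{1}{278}\right) 64516 + 216} = \frac{1}{- \frac{32258}{139} + 216} = \frac{1}{- \frac{2234}{139}} = - \frac{139}{2234}$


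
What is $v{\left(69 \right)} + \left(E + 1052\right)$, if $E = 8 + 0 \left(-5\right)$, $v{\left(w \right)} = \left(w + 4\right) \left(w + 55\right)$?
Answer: $10112$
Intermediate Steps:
$v{\left(w \right)} = \left(4 + w\right) \left(55 + w\right)$
$E = 8$ ($E = 8 + 0 = 8$)
$v{\left(69 \right)} + \left(E + 1052\right) = \left(220 + 69^{2} + 59 \cdot 69\right) + \left(8 + 1052\right) = \left(220 + 4761 + 4071\right) + 1060 = 9052 + 1060 = 10112$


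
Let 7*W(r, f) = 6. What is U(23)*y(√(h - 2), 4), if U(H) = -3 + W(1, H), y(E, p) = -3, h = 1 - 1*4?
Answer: 45/7 ≈ 6.4286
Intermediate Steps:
W(r, f) = 6/7 (W(r, f) = (⅐)*6 = 6/7)
h = -3 (h = 1 - 4 = -3)
U(H) = -15/7 (U(H) = -3 + 6/7 = -15/7)
U(23)*y(√(h - 2), 4) = -15/7*(-3) = 45/7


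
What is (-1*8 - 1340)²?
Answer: 1817104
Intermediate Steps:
(-1*8 - 1340)² = (-8 - 1340)² = (-1348)² = 1817104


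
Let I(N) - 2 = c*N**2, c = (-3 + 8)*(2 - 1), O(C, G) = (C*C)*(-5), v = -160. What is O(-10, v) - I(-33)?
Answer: -5947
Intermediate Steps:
O(C, G) = -5*C**2 (O(C, G) = C**2*(-5) = -5*C**2)
c = 5 (c = 5*1 = 5)
I(N) = 2 + 5*N**2
O(-10, v) - I(-33) = -5*(-10)**2 - (2 + 5*(-33)**2) = -5*100 - (2 + 5*1089) = -500 - (2 + 5445) = -500 - 1*5447 = -500 - 5447 = -5947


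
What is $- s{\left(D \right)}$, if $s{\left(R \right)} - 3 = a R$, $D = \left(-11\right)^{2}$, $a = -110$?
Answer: $13307$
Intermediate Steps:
$D = 121$
$s{\left(R \right)} = 3 - 110 R$
$- s{\left(D \right)} = - (3 - 13310) = \left(-1\right) \left(-13307\right) = 13307$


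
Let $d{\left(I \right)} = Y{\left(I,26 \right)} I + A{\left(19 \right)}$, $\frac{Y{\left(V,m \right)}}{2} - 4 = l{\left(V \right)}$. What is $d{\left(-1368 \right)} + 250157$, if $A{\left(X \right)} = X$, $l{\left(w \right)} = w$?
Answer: $3982080$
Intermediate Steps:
$Y{\left(V,m \right)} = 8 + 2 V$
$d{\left(I \right)} = 19 + I \left(8 + 2 I\right)$ ($d{\left(I \right)} = \left(8 + 2 I\right) I + 19 = I \left(8 + 2 I\right) + 19 = 19 + I \left(8 + 2 I\right)$)
$d{\left(-1368 \right)} + 250157 = \left(19 + 2 \left(-1368\right) \left(4 - 1368\right)\right) + 250157 = \left(19 + 2 \left(-1368\right) \left(-1364\right)\right) + 250157 = \left(19 + 3731904\right) + 250157 = 3731923 + 250157 = 3982080$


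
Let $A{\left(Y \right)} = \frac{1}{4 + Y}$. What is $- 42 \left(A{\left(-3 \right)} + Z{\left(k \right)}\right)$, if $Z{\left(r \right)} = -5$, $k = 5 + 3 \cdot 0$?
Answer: $168$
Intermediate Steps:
$k = 5$ ($k = 5 + 0 = 5$)
$- 42 \left(A{\left(-3 \right)} + Z{\left(k \right)}\right) = - 42 \left(\frac{1}{4 - 3} - 5\right) = - 42 \left(1^{-1} - 5\right) = - 42 \left(1 - 5\right) = \left(-42\right) \left(-4\right) = 168$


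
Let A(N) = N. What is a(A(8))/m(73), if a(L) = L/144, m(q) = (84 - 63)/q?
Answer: 73/378 ≈ 0.19312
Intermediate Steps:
m(q) = 21/q
a(L) = L/144 (a(L) = L*(1/144) = L/144)
a(A(8))/m(73) = ((1/144)*8)/((21/73)) = 1/(18*((21*(1/73)))) = 1/(18*(21/73)) = (1/18)*(73/21) = 73/378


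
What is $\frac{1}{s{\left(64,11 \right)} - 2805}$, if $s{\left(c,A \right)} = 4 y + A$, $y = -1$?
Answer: $- \frac{1}{2798} \approx -0.0003574$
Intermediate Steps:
$s{\left(c,A \right)} = -4 + A$ ($s{\left(c,A \right)} = 4 \left(-1\right) + A = -4 + A$)
$\frac{1}{s{\left(64,11 \right)} - 2805} = \frac{1}{\left(-4 + 11\right) - 2805} = \frac{1}{7 - 2805} = \frac{1}{-2798} = - \frac{1}{2798}$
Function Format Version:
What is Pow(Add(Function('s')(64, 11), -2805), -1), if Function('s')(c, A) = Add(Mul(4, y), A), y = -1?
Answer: Rational(-1, 2798) ≈ -0.00035740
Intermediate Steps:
Function('s')(c, A) = Add(-4, A) (Function('s')(c, A) = Add(Mul(4, -1), A) = Add(-4, A))
Pow(Add(Function('s')(64, 11), -2805), -1) = Pow(Add(Add(-4, 11), -2805), -1) = Pow(Add(7, -2805), -1) = Pow(-2798, -1) = Rational(-1, 2798)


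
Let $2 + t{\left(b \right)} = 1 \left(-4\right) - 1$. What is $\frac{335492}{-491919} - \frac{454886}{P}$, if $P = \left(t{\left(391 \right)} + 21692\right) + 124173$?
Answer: $- \frac{136350629185}{35875160751} \approx -3.8007$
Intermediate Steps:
$t{\left(b \right)} = -7$ ($t{\left(b \right)} = -2 + \left(1 \left(-4\right) - 1\right) = -2 - 5 = -7$)
$P = 145858$ ($P = \left(-7 + 21692\right) + 124173 = 21685 + 124173 = 145858$)
$\frac{335492}{-491919} - \frac{454886}{P} = \frac{335492}{-491919} - \frac{454886}{145858} = 335492 \left(- \frac{1}{491919}\right) - \frac{227443}{72929} = - \frac{335492}{491919} - \frac{227443}{72929} = - \frac{136350629185}{35875160751}$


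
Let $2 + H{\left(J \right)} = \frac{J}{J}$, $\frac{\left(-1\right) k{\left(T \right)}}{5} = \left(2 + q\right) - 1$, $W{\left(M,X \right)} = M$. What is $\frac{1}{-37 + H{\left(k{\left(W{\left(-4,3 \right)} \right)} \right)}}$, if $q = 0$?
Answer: $- \frac{1}{38} \approx -0.026316$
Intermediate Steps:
$k{\left(T \right)} = -5$ ($k{\left(T \right)} = - 5 \left(\left(2 + 0\right) - 1\right) = - 5 \left(2 - 1\right) = \left(-5\right) 1 = -5$)
$H{\left(J \right)} = -1$ ($H{\left(J \right)} = -2 + \frac{J}{J} = -2 + 1 = -1$)
$\frac{1}{-37 + H{\left(k{\left(W{\left(-4,3 \right)} \right)} \right)}} = \frac{1}{-37 - 1} = \frac{1}{-38} = - \frac{1}{38}$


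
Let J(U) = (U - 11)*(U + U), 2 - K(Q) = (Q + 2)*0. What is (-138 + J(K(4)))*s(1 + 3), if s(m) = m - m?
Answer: 0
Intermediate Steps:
K(Q) = 2 (K(Q) = 2 - (Q + 2)*0 = 2 - (2 + Q)*0 = 2 - 1*0 = 2 + 0 = 2)
J(U) = 2*U*(-11 + U) (J(U) = (-11 + U)*(2*U) = 2*U*(-11 + U))
s(m) = 0
(-138 + J(K(4)))*s(1 + 3) = (-138 + 2*2*(-11 + 2))*0 = (-138 + 2*2*(-9))*0 = (-138 - 36)*0 = -174*0 = 0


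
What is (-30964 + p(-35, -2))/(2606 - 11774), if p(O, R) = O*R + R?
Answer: 1931/573 ≈ 3.3700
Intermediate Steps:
p(O, R) = R + O*R
(-30964 + p(-35, -2))/(2606 - 11774) = (-30964 - 2*(1 - 35))/(2606 - 11774) = (-30964 - 2*(-34))/(-9168) = (-30964 + 68)*(-1/9168) = -30896*(-1/9168) = 1931/573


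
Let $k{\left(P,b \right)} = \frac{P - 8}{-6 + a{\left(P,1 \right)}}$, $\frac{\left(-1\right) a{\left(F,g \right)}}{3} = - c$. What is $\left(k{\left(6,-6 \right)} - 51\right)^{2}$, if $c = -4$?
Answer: $\frac{209764}{81} \approx 2589.7$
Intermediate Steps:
$a{\left(F,g \right)} = -12$ ($a{\left(F,g \right)} = - 3 \left(\left(-1\right) \left(-4\right)\right) = \left(-3\right) 4 = -12$)
$k{\left(P,b \right)} = \frac{4}{9} - \frac{P}{18}$ ($k{\left(P,b \right)} = \frac{P - 8}{-6 - 12} = \frac{-8 + P}{-18} = \left(-8 + P\right) \left(- \frac{1}{18}\right) = \frac{4}{9} - \frac{P}{18}$)
$\left(k{\left(6,-6 \right)} - 51\right)^{2} = \left(\left(\frac{4}{9} - \frac{1}{3}\right) - 51\right)^{2} = \left(\frac{1}{9} - 51\right)^{2} = \left(- \frac{458}{9}\right)^{2} = \frac{209764}{81}$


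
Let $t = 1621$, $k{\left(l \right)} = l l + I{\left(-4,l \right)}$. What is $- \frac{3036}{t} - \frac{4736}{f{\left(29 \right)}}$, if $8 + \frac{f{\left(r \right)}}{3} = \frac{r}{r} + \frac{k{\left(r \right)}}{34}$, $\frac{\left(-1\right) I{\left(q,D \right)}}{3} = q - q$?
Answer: $- \frac{266512028}{2932389} \approx -90.886$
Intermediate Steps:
$I{\left(q,D \right)} = 0$ ($I{\left(q,D \right)} = - 3 \left(q - q\right) = \left(-3\right) 0 = 0$)
$k{\left(l \right)} = l^{2}$ ($k{\left(l \right)} = l l + 0 = l^{2} + 0 = l^{2}$)
$f{\left(r \right)} = -21 + \frac{3 r^{2}}{34}$ ($f{\left(r \right)} = -24 + 3 \left(\frac{r}{r} + \frac{r^{2}}{34}\right) = -24 + 3 \left(1 + r^{2} \cdot \frac{1}{34}\right) = -24 + 3 \left(1 + \frac{r^{2}}{34}\right) = -24 + \left(3 + \frac{3 r^{2}}{34}\right) = -21 + \frac{3 r^{2}}{34}$)
$- \frac{3036}{t} - \frac{4736}{f{\left(29 \right)}} = - \frac{3036}{1621} - \frac{4736}{-21 + \frac{3 \cdot 29^{2}}{34}} = \left(-3036\right) \frac{1}{1621} - \frac{4736}{-21 + \frac{3}{34} \cdot 841} = - \frac{3036}{1621} - \frac{4736}{-21 + \frac{2523}{34}} = - \frac{3036}{1621} - \frac{4736}{\frac{1809}{34}} = - \frac{3036}{1621} - \frac{161024}{1809} = - \frac{266512028}{2932389}$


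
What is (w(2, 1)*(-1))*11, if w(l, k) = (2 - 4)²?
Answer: -44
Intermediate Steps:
w(l, k) = 4 (w(l, k) = (-2)² = 4)
(w(2, 1)*(-1))*11 = (4*(-1))*11 = -4*11 = -44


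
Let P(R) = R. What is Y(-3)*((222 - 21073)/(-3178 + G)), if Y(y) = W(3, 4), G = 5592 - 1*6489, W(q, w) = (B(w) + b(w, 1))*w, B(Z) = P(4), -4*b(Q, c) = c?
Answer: 62553/815 ≈ 76.752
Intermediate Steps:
b(Q, c) = -c/4
B(Z) = 4
W(q, w) = 15*w/4 (W(q, w) = (4 - ¼*1)*w = (4 - ¼)*w = 15*w/4)
G = -897 (G = 5592 - 6489 = -897)
Y(y) = 15 (Y(y) = (15/4)*4 = 15)
Y(-3)*((222 - 21073)/(-3178 + G)) = 15*((222 - 21073)/(-3178 - 897)) = 15*(-20851/(-4075)) = 15*(-20851*(-1/4075)) = 15*(20851/4075) = 62553/815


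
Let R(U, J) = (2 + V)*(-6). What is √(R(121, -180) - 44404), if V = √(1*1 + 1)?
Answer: √(-44416 - 6*√2) ≈ 210.77*I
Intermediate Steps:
V = √2 (V = √(1 + 1) = √2 ≈ 1.4142)
R(U, J) = -12 - 6*√2 (R(U, J) = (2 + √2)*(-6) = -12 - 6*√2)
√(R(121, -180) - 44404) = √((-12 - 6*√2) - 44404) = √(-44416 - 6*√2)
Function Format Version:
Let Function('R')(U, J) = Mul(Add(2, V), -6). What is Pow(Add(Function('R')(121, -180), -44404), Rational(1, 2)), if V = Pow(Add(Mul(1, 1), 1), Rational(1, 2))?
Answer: Pow(Add(-44416, Mul(-6, Pow(2, Rational(1, 2)))), Rational(1, 2)) ≈ Mul(210.77, I)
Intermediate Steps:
V = Pow(2, Rational(1, 2)) (V = Pow(Add(1, 1), Rational(1, 2)) = Pow(2, Rational(1, 2)) ≈ 1.4142)
Function('R')(U, J) = Add(-12, Mul(-6, Pow(2, Rational(1, 2)))) (Function('R')(U, J) = Mul(Add(2, Pow(2, Rational(1, 2))), -6) = Add(-12, Mul(-6, Pow(2, Rational(1, 2)))))
Pow(Add(Function('R')(121, -180), -44404), Rational(1, 2)) = Pow(Add(Add(-12, Mul(-6, Pow(2, Rational(1, 2)))), -44404), Rational(1, 2)) = Pow(Add(-44416, Mul(-6, Pow(2, Rational(1, 2)))), Rational(1, 2))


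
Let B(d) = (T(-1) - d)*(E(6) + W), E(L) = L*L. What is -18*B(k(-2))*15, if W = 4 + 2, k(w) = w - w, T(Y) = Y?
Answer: 11340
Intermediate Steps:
k(w) = 0
E(L) = L**2
W = 6
B(d) = -42 - 42*d (B(d) = (-1 - d)*(6**2 + 6) = (-1 - d)*(36 + 6) = (-1 - d)*42 = -42 - 42*d)
-18*B(k(-2))*15 = -18*(-42 - 42*0)*15 = -18*(-42 + 0)*15 = -18*(-42)*15 = 756*15 = 11340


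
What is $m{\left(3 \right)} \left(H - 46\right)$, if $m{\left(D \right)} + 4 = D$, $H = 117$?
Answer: $-71$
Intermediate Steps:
$m{\left(D \right)} = -4 + D$
$m{\left(3 \right)} \left(H - 46\right) = \left(-4 + 3\right) \left(117 - 46\right) = \left(-1\right) 71 = -71$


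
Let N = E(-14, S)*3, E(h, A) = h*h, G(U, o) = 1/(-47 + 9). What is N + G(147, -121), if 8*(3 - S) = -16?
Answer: 22343/38 ≈ 587.97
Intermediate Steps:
G(U, o) = -1/38 (G(U, o) = 1/(-38) = -1/38)
S = 5 (S = 3 - ⅛*(-16) = 3 + 2 = 5)
E(h, A) = h²
N = 588 (N = (-14)²*3 = 196*3 = 588)
N + G(147, -121) = 588 - 1/38 = 22343/38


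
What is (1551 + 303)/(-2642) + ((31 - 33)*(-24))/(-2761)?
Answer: -2622855/3647281 ≈ -0.71913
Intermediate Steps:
(1551 + 303)/(-2642) + ((31 - 33)*(-24))/(-2761) = 1854*(-1/2642) - 2*(-24)*(-1/2761) = -927/1321 + 48*(-1/2761) = -927/1321 - 48/2761 = -2622855/3647281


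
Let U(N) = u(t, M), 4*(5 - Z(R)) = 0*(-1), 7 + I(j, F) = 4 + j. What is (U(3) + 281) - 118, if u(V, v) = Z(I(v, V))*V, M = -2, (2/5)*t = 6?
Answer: 238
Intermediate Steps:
t = 15 (t = (5/2)*6 = 15)
I(j, F) = -3 + j (I(j, F) = -7 + (4 + j) = -3 + j)
Z(R) = 5 (Z(R) = 5 - 0*(-1) = 5 - 1/4*0 = 5 + 0 = 5)
u(V, v) = 5*V
U(N) = 75 (U(N) = 5*15 = 75)
(U(3) + 281) - 118 = (75 + 281) - 118 = 356 - 118 = 238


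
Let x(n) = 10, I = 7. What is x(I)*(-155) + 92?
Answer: -1458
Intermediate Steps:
x(I)*(-155) + 92 = 10*(-155) + 92 = -1550 + 92 = -1458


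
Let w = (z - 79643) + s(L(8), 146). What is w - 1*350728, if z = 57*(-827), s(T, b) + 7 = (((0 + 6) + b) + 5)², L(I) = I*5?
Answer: -452868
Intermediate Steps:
L(I) = 5*I
s(T, b) = -7 + (11 + b)² (s(T, b) = -7 + (((0 + 6) + b) + 5)² = -7 + ((6 + b) + 5)² = -7 + (11 + b)²)
z = -47139
w = -102140 (w = (-47139 - 79643) + (-7 + (11 + 146)²) = -126782 + (-7 + 157²) = -126782 + (-7 + 24649) = -126782 + 24642 = -102140)
w - 1*350728 = -102140 - 1*350728 = -102140 - 350728 = -452868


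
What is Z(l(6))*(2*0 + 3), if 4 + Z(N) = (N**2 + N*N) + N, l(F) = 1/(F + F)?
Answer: -281/24 ≈ -11.708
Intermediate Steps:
l(F) = 1/(2*F)
Z(N) = -4 + N + 2*N**2 (Z(N) = -4 + ((N**2 + N*N) + N) = -4 + ((N**2 + N**2) + N) = -4 + (2*N**2 + N) = -4 + (N + 2*N**2) = -4 + N + 2*N**2)
Z(l(6))*(2*0 + 3) = (-4 + (1/2)/6 + 2*((1/2)/6)**2)*(2*0 + 3) = (-4 + (1/2)*(1/6) + 2*((1/2)*(1/6))**2)*(0 + 3) = (-4 + 1/12 + 2*(1/12)**2)*3 = (-4 + 1/12 + 2*(1/144))*3 = (-4 + 1/12 + 1/72)*3 = -281/72*3 = -281/24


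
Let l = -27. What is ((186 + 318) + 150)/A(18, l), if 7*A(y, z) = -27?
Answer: -1526/9 ≈ -169.56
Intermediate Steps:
A(y, z) = -27/7 (A(y, z) = (⅐)*(-27) = -27/7)
((186 + 318) + 150)/A(18, l) = ((186 + 318) + 150)/(-27/7) = (504 + 150)*(-7/27) = 654*(-7/27) = -1526/9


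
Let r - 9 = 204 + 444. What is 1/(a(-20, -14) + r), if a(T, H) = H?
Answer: 1/643 ≈ 0.0015552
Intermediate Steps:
r = 657 (r = 9 + (204 + 444) = 9 + 648 = 657)
1/(a(-20, -14) + r) = 1/(-14 + 657) = 1/643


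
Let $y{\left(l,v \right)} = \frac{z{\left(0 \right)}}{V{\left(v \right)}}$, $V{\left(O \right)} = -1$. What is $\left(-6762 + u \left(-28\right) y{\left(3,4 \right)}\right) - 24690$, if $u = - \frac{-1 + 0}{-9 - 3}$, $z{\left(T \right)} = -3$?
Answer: $-31445$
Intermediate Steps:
$u = - \frac{1}{12}$ ($u = - \frac{-1}{-12} = - \frac{\left(-1\right) \left(-1\right)}{12} = \left(-1\right) \frac{1}{12} = - \frac{1}{12} \approx -0.083333$)
$y{\left(l,v \right)} = 3$ ($y{\left(l,v \right)} = - \frac{3}{-1} = \left(-3\right) \left(-1\right) = 3$)
$\left(-6762 + u \left(-28\right) y{\left(3,4 \right)}\right) - 24690 = \left(-6762 + \left(- \frac{1}{12}\right) \left(-28\right) 3\right) - 24690 = \left(-6762 + \frac{7}{3} \cdot 3\right) - 24690 = \left(-6762 + 7\right) - 24690 = -6755 - 24690 = -31445$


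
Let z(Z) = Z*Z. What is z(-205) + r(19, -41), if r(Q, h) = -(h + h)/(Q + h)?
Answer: 462234/11 ≈ 42021.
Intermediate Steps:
r(Q, h) = -2*h/(Q + h)
z(Z) = Z²
z(-205) + r(19, -41) = (-205)² - 2*(-41)/(19 - 41) = 42025 - 2*(-41)/(-22) = 42025 - 2*(-41)*(-1/22) = 42025 - 41/11 = 462234/11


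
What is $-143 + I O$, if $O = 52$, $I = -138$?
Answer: $-7319$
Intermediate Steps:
$-143 + I O = -143 - 7176 = -7319$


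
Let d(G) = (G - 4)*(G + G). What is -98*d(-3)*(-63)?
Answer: 259308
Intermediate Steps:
d(G) = 2*G*(-4 + G) (d(G) = (-4 + G)*(2*G) = 2*G*(-4 + G))
-98*d(-3)*(-63) = -196*(-3)*(-4 - 3)*(-63) = -196*(-3)*(-7)*(-63) = -98*42*(-63) = -4116*(-63) = 259308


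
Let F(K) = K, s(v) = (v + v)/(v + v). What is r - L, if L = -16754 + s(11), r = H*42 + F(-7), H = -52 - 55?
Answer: 12252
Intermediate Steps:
s(v) = 1 (s(v) = (2*v)/((2*v)) = (2*v)*(1/(2*v)) = 1)
H = -107
r = -4501 (r = -107*42 - 7 = -4494 - 7 = -4501)
L = -16753 (L = -16754 + 1 = -16753)
r - L = -4501 - 1*(-16753) = -4501 + 16753 = 12252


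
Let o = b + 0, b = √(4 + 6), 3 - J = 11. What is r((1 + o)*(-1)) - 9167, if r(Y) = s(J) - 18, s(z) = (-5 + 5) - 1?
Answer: -9186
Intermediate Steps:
J = -8 (J = 3 - 1*11 = 3 - 11 = -8)
b = √10 ≈ 3.1623
s(z) = -1 (s(z) = 0 - 1 = -1)
o = √10 (o = √10 + 0 = √10 ≈ 3.1623)
r(Y) = -19 (r(Y) = -1 - 18 = -19)
r((1 + o)*(-1)) - 9167 = -19 - 9167 = -9186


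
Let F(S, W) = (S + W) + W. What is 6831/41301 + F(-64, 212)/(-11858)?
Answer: 3674091/27208181 ≈ 0.13504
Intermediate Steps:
F(S, W) = S + 2*W
6831/41301 + F(-64, 212)/(-11858) = 6831/41301 + (-64 + 2*212)/(-11858) = 6831*(1/41301) + (-64 + 424)*(-1/11858) = 759/4589 + 360*(-1/11858) = 759/4589 - 180/5929 = 3674091/27208181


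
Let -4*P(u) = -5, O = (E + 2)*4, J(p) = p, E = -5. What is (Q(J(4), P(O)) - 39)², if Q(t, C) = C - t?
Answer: 27889/16 ≈ 1743.1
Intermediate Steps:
O = -12 (O = (-5 + 2)*4 = -3*4 = -12)
P(u) = 5/4 (P(u) = -¼*(-5) = 5/4)
(Q(J(4), P(O)) - 39)² = ((5/4 - 1*4) - 39)² = ((5/4 - 4) - 39)² = (-11/4 - 39)² = (-167/4)² = 27889/16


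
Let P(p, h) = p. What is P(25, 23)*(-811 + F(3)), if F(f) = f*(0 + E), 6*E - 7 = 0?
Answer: -40375/2 ≈ -20188.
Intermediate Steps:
E = 7/6 (E = 7/6 + (1/6)*0 = 7/6 + 0 = 7/6 ≈ 1.1667)
F(f) = 7*f/6 (F(f) = f*(0 + 7/6) = f*(7/6) = 7*f/6)
P(25, 23)*(-811 + F(3)) = 25*(-811 + (7/6)*3) = 25*(-811 + 7/2) = 25*(-1615/2) = -40375/2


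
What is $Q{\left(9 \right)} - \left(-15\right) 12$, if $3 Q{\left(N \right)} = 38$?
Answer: $\frac{578}{3} \approx 192.67$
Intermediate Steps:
$Q{\left(N \right)} = \frac{38}{3}$ ($Q{\left(N \right)} = \frac{1}{3} \cdot 38 = \frac{38}{3}$)
$Q{\left(9 \right)} - \left(-15\right) 12 = \frac{38}{3} - \left(-15\right) 12 = \frac{38}{3} - -180 = \frac{38}{3} + 180 = \frac{578}{3}$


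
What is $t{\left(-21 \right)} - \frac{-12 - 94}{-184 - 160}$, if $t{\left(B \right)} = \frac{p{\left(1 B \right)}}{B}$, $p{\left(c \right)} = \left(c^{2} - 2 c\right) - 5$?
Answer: $- \frac{83329}{3612} \approx -23.07$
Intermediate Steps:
$p{\left(c \right)} = -5 + c^{2} - 2 c$
$t{\left(B \right)} = \frac{-5 + B^{2} - 2 B}{B}$ ($t{\left(B \right)} = \frac{-5 + \left(1 B\right)^{2} - 2 \cdot 1 B}{B} = \frac{-5 + B^{2} - 2 B}{B}$)
$t{\left(-21 \right)} - \frac{-12 - 94}{-184 - 160} = \left(-2 - 21 - \frac{5}{-21}\right) - \frac{-12 - 94}{-184 - 160} = \left(-2 - 21 - - \frac{5}{21}\right) - - \frac{106}{-344} = \left(-2 - 21 + \frac{5}{21}\right) - \left(-106\right) \left(- \frac{1}{344}\right) = - \frac{478}{21} - \frac{53}{172} = - \frac{83329}{3612}$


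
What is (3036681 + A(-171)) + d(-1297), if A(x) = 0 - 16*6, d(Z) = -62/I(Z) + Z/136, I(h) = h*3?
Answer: 1606882865765/529176 ≈ 3.0366e+6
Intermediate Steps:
I(h) = 3*h
d(Z) = -62/(3*Z) + Z/136 (d(Z) = -62*1/(3*Z) + Z/136 = -62/(3*Z) + Z*(1/136) = -62/(3*Z) + Z/136)
A(x) = -96 (A(x) = 0 - 96 = -96)
(3036681 + A(-171)) + d(-1297) = (3036681 - 96) + (-62/3/(-1297) + (1/136)*(-1297)) = 3036585 + (-62/3*(-1/1297) - 1297/136) = 3036585 + (62/3891 - 1297/136) = 3036585 - 5038195/529176 = 1606882865765/529176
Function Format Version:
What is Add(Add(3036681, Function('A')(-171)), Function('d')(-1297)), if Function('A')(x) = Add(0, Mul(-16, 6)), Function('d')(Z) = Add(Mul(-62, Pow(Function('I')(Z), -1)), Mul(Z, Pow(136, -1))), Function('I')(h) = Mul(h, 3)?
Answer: Rational(1606882865765, 529176) ≈ 3.0366e+6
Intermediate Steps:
Function('I')(h) = Mul(3, h)
Function('d')(Z) = Add(Mul(Rational(-62, 3), Pow(Z, -1)), Mul(Rational(1, 136), Z)) (Function('d')(Z) = Add(Mul(-62, Pow(Mul(3, Z), -1)), Mul(Z, Pow(136, -1))) = Add(Mul(-62, Mul(Rational(1, 3), Pow(Z, -1))), Mul(Z, Rational(1, 136))) = Add(Mul(Rational(-62, 3), Pow(Z, -1)), Mul(Rational(1, 136), Z)))
Function('A')(x) = -96 (Function('A')(x) = Add(0, -96) = -96)
Add(Add(3036681, Function('A')(-171)), Function('d')(-1297)) = Add(Add(3036681, -96), Add(Mul(Rational(-62, 3), Pow(-1297, -1)), Mul(Rational(1, 136), -1297))) = Add(3036585, Add(Mul(Rational(-62, 3), Rational(-1, 1297)), Rational(-1297, 136))) = Add(3036585, Add(Rational(62, 3891), Rational(-1297, 136))) = Add(3036585, Rational(-5038195, 529176)) = Rational(1606882865765, 529176)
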